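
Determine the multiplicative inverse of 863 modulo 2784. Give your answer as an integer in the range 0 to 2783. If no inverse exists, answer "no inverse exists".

Extended Euclidean algorithm:
2784 = 3·863 + 195
863 = 4·195 + 83
195 = 2·83 + 29
83 = 2·29 + 25
29 = 1·25 + 4
25 = 6·4 + 1
4 = 4·1 + 0
gcd = 1, so the inverse exists. Back-substitute:
1 = 25 − 6·4
1 = −6·29 + 7·25
1 = 7·83 − 20·29
1 = −20·195 + 47·83
1 = 47·863 − 208·195
1 = −208·2784 + 671·863
So 863·671 ≡ 1 (mod 2784).

671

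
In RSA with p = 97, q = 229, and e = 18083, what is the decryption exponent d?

φ(n) = (p−1)(q−1) = 96·228 = 21888.
Need d with 18083·d ≡ 1 (mod 21888). Apply the extended Euclidean algorithm:
21888 = 1·18083 + 3805
18083 = 4·3805 + 2863
3805 = 1·2863 + 942
2863 = 3·942 + 37
942 = 25·37 + 17
37 = 2·17 + 3
17 = 5·3 + 2
3 = 1·2 + 1
2 = 2·1 + 0
Back-substitute:
1 = 3 − 2
1 = −17 + 6·3
1 = 6·37 − 13·17
1 = −13·942 + 331·37
1 = 331·2863 − 1006·942
1 = −1006·3805 + 1337·2863
1 = 1337·18083 − 6354·3805
1 = −6354·21888 + 7691·18083
So 18083·7691 ≡ 1 (mod 21888), hence d = 7691.

7691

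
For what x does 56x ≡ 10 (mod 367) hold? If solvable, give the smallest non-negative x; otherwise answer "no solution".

First find gcd(56, 367):
367 = 6*56 + 31
56 = 1*31 + 25
31 = 1*25 + 6
25 = 4*6 + 1
6 = 6*1 + 0
gcd = 1, so a unique solution mod 367 exists.
Back-substitute for the Bézout coefficients:
1 = 25 − 4·6
1 = −4·31 + 5·25
1 = 5·56 − 9·31
1 = −9·367 + 59·56
So 56·(59) ≡ 1 (mod 367), giving 56⁻¹ ≡ 59.
x ≡ 56⁻¹·10 ≡ 59·10 ≡ 223 (mod 367).

223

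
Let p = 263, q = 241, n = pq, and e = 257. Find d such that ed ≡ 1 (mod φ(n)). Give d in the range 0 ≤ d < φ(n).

φ(n) = (p−1)(q−1) = 262·240 = 62880.
Need d with 257·d ≡ 1 (mod 62880). Apply the extended Euclidean algorithm:
62880 = 244*257 + 172
257 = 1*172 + 85
172 = 2*85 + 2
85 = 42*2 + 1
2 = 2*1 + 0
Back-substitute:
1 = 85 − 42·2
1 = −42·172 + 85·85
1 = 85·257 − 127·172
1 = −127·62880 + 31073·257
So 257·31073 ≡ 1 (mod 62880), hence d = 31073.

31073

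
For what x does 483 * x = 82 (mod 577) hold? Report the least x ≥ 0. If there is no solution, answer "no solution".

First find gcd(483, 577):
577 = 1·483 + 94
483 = 5·94 + 13
94 = 7·13 + 3
13 = 4·3 + 1
3 = 3·1 + 0
gcd = 1, so a unique solution mod 577 exists.
Back-substitute for the Bézout coefficients:
1 = 13 − 4·3
1 = −4·94 + 29·13
1 = 29·483 − 149·94
1 = −149·577 + 178·483
So 483·(178) ≡ 1 (mod 577), giving 483⁻¹ ≡ 178.
x ≡ 483⁻¹·82 ≡ 178·82 ≡ 171 (mod 577).

171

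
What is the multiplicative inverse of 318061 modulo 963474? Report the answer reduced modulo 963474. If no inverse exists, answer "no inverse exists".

35569

Apply the Euclidean algorithm to 963474 and 318061:
963474 = 3·318061 + 9291
318061 = 34·9291 + 2167
9291 = 4·2167 + 623
2167 = 3·623 + 298
623 = 2·298 + 27
298 = 11·27 + 1
27 = 27·1 + 0
Since gcd(318061, 963474) = 1, back-substitute to write 1 as a combination:
1 = 298 − 11·27
1 = −11·623 + 23·298
1 = 23·2167 − 80·623
1 = −80·9291 + 343·2167
1 = 343·318061 − 11742·9291
1 = −11742·963474 + 35569·318061
So 318061·35569 ≡ 1 (mod 963474).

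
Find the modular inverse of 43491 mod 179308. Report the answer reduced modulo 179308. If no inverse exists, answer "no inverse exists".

Run Euclid on (179308, 43491):
179308 = 4·43491 + 5344
43491 = 8·5344 + 739
5344 = 7·739 + 171
739 = 4·171 + 55
171 = 3·55 + 6
55 = 9·6 + 1
6 = 6·1 + 0
gcd = 1, so the inverse exists. Back-substitute:
1 = 55 − 9·6
1 = −9·171 + 28·55
1 = 28·739 − 121·171
1 = −121·5344 + 875·739
1 = 875·43491 − 7121·5344
1 = −7121·179308 + 29359·43491
So 43491·29359 ≡ 1 (mod 179308).

29359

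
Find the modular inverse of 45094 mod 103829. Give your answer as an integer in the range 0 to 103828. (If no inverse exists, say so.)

gcd(103829, 45094) by repeated division:
103829 = 2·45094 + 13641
45094 = 3·13641 + 4171
13641 = 3·4171 + 1128
4171 = 3·1128 + 787
1128 = 1·787 + 341
787 = 2·341 + 105
341 = 3·105 + 26
105 = 4·26 + 1
26 = 26·1 + 0
The gcd is 1. Working backward:
1 = 105 − 4·26
1 = −4·341 + 13·105
1 = 13·787 − 30·341
1 = −30·1128 + 43·787
1 = 43·4171 − 159·1128
1 = −159·13641 + 520·4171
1 = 520·45094 − 1719·13641
1 = −1719·103829 + 3958·45094
So 45094·3958 ≡ 1 (mod 103829).

3958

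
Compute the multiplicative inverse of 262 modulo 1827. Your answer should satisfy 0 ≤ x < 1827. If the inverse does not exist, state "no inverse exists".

523

Run Euclid on (1827, 262):
1827 = 6×262 + 255
262 = 1×255 + 7
255 = 36×7 + 3
7 = 2×3 + 1
3 = 3×1 + 0
The gcd is 1. Working backward:
1 = 7 − 2·3
1 = −2·255 + 73·7
1 = 73·262 − 75·255
1 = −75·1827 + 523·262
So 262·523 ≡ 1 (mod 1827).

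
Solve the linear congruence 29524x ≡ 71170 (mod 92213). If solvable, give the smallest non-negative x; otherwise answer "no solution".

First find gcd(29524, 92213):
92213 = 3*29524 + 3641
29524 = 8*3641 + 396
3641 = 9*396 + 77
396 = 5*77 + 11
77 = 7*11 + 0
gcd = 11 and 11 | 71170, so solutions exist. Divide through by 11: 2684x ≡ 6470 (mod 8383).
Now find 2684⁻¹ mod 8383:
8383 = 3*2684 + 331
2684 = 8*331 + 36
331 = 9*36 + 7
36 = 5*7 + 1
7 = 7*1 + 0
Back-substitute:
1 = 36 − 5·7
1 = −5·331 + 46·36
1 = 46·2684 − 373·331
1 = −373·8383 + 1165·2684
So 2684⁻¹ ≡ 1165 (mod 8383).
Then x ≡ 1165·6470 ≡ 1233 (mod 8383); the smallest non-negative solution is x = 1233.

1233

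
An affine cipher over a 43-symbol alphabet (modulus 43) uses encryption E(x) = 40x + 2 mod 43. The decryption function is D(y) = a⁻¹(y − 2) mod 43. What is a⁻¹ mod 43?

gcd(43, 40) by repeated division:
43 = 1·40 + 3
40 = 13·3 + 1
3 = 3·1 + 0
Since gcd(40, 43) = 1, back-substitute to write 1 as a combination:
1 = 40 − 13·3
1 = −13·43 + 14·40
So 40·14 ≡ 1 (mod 43).

14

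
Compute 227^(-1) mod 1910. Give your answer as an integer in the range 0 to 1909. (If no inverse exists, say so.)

833

Extended Euclidean algorithm:
1910 = 8·227 + 94
227 = 2·94 + 39
94 = 2·39 + 16
39 = 2·16 + 7
16 = 2·7 + 2
7 = 3·2 + 1
2 = 2·1 + 0
gcd = 1, so the inverse exists. Back-substitute:
1 = 7 − 3·2
1 = −3·16 + 7·7
1 = 7·39 − 17·16
1 = −17·94 + 41·39
1 = 41·227 − 99·94
1 = −99·1910 + 833·227
So 227·833 ≡ 1 (mod 1910).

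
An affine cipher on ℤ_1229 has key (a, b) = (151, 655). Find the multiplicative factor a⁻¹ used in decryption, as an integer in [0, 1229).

Run Euclid on (1229, 151):
1229 = 8·151 + 21
151 = 7·21 + 4
21 = 5·4 + 1
4 = 4·1 + 0
Since gcd(151, 1229) = 1, back-substitute to write 1 as a combination:
1 = 21 − 5·4
1 = −5·151 + 36·21
1 = 36·1229 − 293·151
So 151·(-293) ≡ 1 (mod 1229), and -293 ≡ 936 (mod 1229).

936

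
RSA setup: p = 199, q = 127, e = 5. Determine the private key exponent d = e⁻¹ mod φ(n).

14969

φ(n) = (p−1)(q−1) = 198·126 = 24948.
Need d with 5·d ≡ 1 (mod 24948). Apply the extended Euclidean algorithm:
24948 = 4989·5 + 3
5 = 1·3 + 2
3 = 1·2 + 1
2 = 2·1 + 0
Back-substitute:
1 = 3 − 2
1 = −5 + 2·3
1 = 2·24948 − 9979·5
So 5·(-9979) ≡ 1 (mod 24948), hence d ≡ -9979 ≡ 14969 (mod 24948).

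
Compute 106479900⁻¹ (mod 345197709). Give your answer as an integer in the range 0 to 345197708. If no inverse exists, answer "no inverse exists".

Euclidean algorithm on 345197709, 106479900:
345197709 = 3×106479900 + 25758009
106479900 = 4×25758009 + 3447864
25758009 = 7×3447864 + 1622961
3447864 = 2×1622961 + 201942
1622961 = 8×201942 + 7425
201942 = 27×7425 + 1467
7425 = 5×1467 + 90
1467 = 16×90 + 27
90 = 3×27 + 9
27 = 3×9 + 0
gcd(106479900, 345197709) = 9 ≠ 1, so 106479900 has no multiplicative inverse modulo 345197709.

no inverse exists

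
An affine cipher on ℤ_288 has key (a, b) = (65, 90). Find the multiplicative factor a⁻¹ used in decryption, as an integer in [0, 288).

257

Apply the Euclidean algorithm to 288 and 65:
288 = 4·65 + 28
65 = 2·28 + 9
28 = 3·9 + 1
9 = 9·1 + 0
The gcd is 1. Working backward:
1 = 28 − 3·9
1 = −3·65 + 7·28
1 = 7·288 − 31·65
Thus 65·(-31) ≡ 1 (mod 288); reducing, -31 mod 288 = 257.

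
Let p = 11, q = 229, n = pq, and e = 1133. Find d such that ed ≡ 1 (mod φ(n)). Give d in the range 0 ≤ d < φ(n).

φ(n) = (p−1)(q−1) = 10·228 = 2280.
Need d with 1133·d ≡ 1 (mod 2280). Apply the extended Euclidean algorithm:
2280 = 2*1133 + 14
1133 = 80*14 + 13
14 = 1*13 + 1
13 = 13*1 + 0
Back-substitute:
1 = 14 − 13
1 = −1133 + 81·14
1 = 81·2280 − 163·1133
So 1133·(-163) ≡ 1 (mod 2280), hence d ≡ -163 ≡ 2117 (mod 2280).

2117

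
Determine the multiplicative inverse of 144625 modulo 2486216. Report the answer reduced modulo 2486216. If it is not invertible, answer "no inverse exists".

Extended Euclidean algorithm:
2486216 = 17×144625 + 27591
144625 = 5×27591 + 6670
27591 = 4×6670 + 911
6670 = 7×911 + 293
911 = 3×293 + 32
293 = 9×32 + 5
32 = 6×5 + 2
5 = 2×2 + 1
2 = 2×1 + 0
The gcd is 1. Working backward:
1 = 5 − 2·2
1 = −2·32 + 13·5
1 = 13·293 − 119·32
1 = −119·911 + 370·293
1 = 370·6670 − 2709·911
1 = −2709·27591 + 11206·6670
1 = 11206·144625 − 58739·27591
1 = −58739·2486216 + 1009769·144625
So 144625·1009769 ≡ 1 (mod 2486216).

1009769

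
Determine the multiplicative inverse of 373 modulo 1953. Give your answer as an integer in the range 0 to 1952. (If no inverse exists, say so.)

Run Euclid on (1953, 373):
1953 = 5·373 + 88
373 = 4·88 + 21
88 = 4·21 + 4
21 = 5·4 + 1
4 = 4·1 + 0
The gcd is 1. Working backward:
1 = 21 − 5·4
1 = −5·88 + 21·21
1 = 21·373 − 89·88
1 = −89·1953 + 466·373
So 373·466 ≡ 1 (mod 1953).

466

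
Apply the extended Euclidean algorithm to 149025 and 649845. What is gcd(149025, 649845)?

Euclidean algorithm:
649845 = 4·149025 + 53745
149025 = 2·53745 + 41535
53745 = 1·41535 + 12210
41535 = 3·12210 + 4905
12210 = 2·4905 + 2400
4905 = 2·2400 + 105
2400 = 22·105 + 90
105 = 1·90 + 15
90 = 6·15 + 0
gcd(149025, 649845) = 15.
Working backward:
15 = 105 − 90
15 = −2400 + 23·105
15 = 23·4905 − 47·2400
15 = −47·12210 + 117·4905
15 = 117·41535 − 398·12210
15 = −398·53745 + 515·41535
15 = 515·149025 − 1428·53745
15 = −1428·649845 + 6227·149025
So 15 = (-1428)·649845 + (6227)·149025.

15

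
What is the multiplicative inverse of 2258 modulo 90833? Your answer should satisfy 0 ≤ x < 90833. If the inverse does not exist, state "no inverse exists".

Extended Euclidean algorithm:
90833 = 40·2258 + 513
2258 = 4·513 + 206
513 = 2·206 + 101
206 = 2·101 + 4
101 = 25·4 + 1
4 = 4·1 + 0
gcd = 1, so the inverse exists. Back-substitute:
1 = 101 − 25·4
1 = −25·206 + 51·101
1 = 51·513 − 127·206
1 = −127·2258 + 559·513
1 = 559·90833 − 22487·2258
Thus 2258·(-22487) ≡ 1 (mod 90833); reducing, -22487 mod 90833 = 68346.

68346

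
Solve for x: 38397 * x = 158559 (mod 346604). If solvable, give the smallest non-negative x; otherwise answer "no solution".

19123

First find gcd(38397, 346604):
346604 = 9*38397 + 1031
38397 = 37*1031 + 250
1031 = 4*250 + 31
250 = 8*31 + 2
31 = 15*2 + 1
2 = 2*1 + 0
gcd = 1, so a unique solution mod 346604 exists.
Back-substitute for the Bézout coefficients:
1 = 31 − 15·2
1 = −15·250 + 121·31
1 = 121·1031 − 499·250
1 = −499·38397 + 18584·1031
1 = 18584·346604 − 167755·38397
So 38397·(-167755) ≡ 1 (mod 346604), giving 38397⁻¹ ≡ 178849.
x ≡ 38397⁻¹·158559 ≡ 178849·158559 ≡ 19123 (mod 346604).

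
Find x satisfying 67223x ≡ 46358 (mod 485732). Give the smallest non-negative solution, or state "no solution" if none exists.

First find gcd(67223, 485732):
485732 = 7×67223 + 15171
67223 = 4×15171 + 6539
15171 = 2×6539 + 2093
6539 = 3×2093 + 260
2093 = 8×260 + 13
260 = 20×13 + 0
gcd = 13 and 13 | 46358, so solutions exist. Divide through by 13: 5171x ≡ 3566 (mod 37364).
Now find 5171⁻¹ mod 37364:
37364 = 7×5171 + 1167
5171 = 4×1167 + 503
1167 = 2×503 + 161
503 = 3×161 + 20
161 = 8×20 + 1
20 = 20×1 + 0
Back-substitute:
1 = 161 − 8·20
1 = −8·503 + 25·161
1 = 25·1167 − 58·503
1 = −58·5171 + 257·1167
1 = 257·37364 − 1857·5171
So 5171·(-1857) ≡ 1 (mod 37364), i.e. 5171⁻¹ ≡ 35507.
Then x ≡ 35507·3566 ≡ 28730 (mod 37364); the smallest non-negative solution is x = 28730.

28730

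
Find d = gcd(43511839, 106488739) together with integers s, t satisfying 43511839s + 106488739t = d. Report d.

Euclidean algorithm:
106488739 = 2×43511839 + 19465061
43511839 = 2×19465061 + 4581717
19465061 = 4×4581717 + 1138193
4581717 = 4×1138193 + 28945
1138193 = 39×28945 + 9338
28945 = 3×9338 + 931
9338 = 10×931 + 28
931 = 33×28 + 7
28 = 4×7 + 0
gcd(43511839, 106488739) = 7.
Working backward:
7 = 931 − 33·28
7 = −33·9338 + 331·931
7 = 331·28945 − 1026·9338
7 = −1026·1138193 + 40345·28945
7 = 40345·4581717 − 162406·1138193
7 = −162406·19465061 + 689969·4581717
7 = 689969·43511839 − 1542344·19465061
7 = −1542344·106488739 + 3774657·43511839
So 7 = (-1542344)·106488739 + (3774657)·43511839.

7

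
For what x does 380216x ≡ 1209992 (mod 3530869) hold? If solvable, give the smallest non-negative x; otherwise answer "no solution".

2161599

First find gcd(380216, 3530869):
3530869 = 9×380216 + 108925
380216 = 3×108925 + 53441
108925 = 2×53441 + 2043
53441 = 26×2043 + 323
2043 = 6×323 + 105
323 = 3×105 + 8
105 = 13×8 + 1
8 = 8×1 + 0
gcd = 1, so a unique solution mod 3530869 exists.
Back-substitute for the Bézout coefficients:
1 = 105 − 13·8
1 = −13·323 + 40·105
1 = 40·2043 − 253·323
1 = −253·53441 + 6618·2043
1 = 6618·108925 − 13489·53441
1 = −13489·380216 + 47085·108925
1 = 47085·3530869 − 437254·380216
So 380216·(-437254) ≡ 1 (mod 3530869), giving 380216⁻¹ ≡ 3093615.
x ≡ 380216⁻¹·1209992 ≡ 3093615·1209992 ≡ 2161599 (mod 3530869).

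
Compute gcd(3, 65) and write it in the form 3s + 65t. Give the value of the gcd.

1

Repeated division:
65 = 21·3 + 2
3 = 1·2 + 1
2 = 2·1 + 0
gcd(3, 65) = 1.
Express as a combination:
1 = 3 − 2
1 = −65 + 22·3
So 1 = (-1)·65 + (22)·3.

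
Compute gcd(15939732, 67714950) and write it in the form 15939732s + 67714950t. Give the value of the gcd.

6

Repeated division:
67714950 = 4×15939732 + 3956022
15939732 = 4×3956022 + 115644
3956022 = 34×115644 + 24126
115644 = 4×24126 + 19140
24126 = 1×19140 + 4986
19140 = 3×4986 + 4182
4986 = 1×4182 + 804
4182 = 5×804 + 162
804 = 4×162 + 156
162 = 1×156 + 6
156 = 26×6 + 0
gcd(15939732, 67714950) = 6.
Working backward:
6 = 162 − 156
6 = −804 + 5·162
6 = 5·4182 − 26·804
6 = −26·4986 + 31·4182
6 = 31·19140 − 119·4986
6 = −119·24126 + 150·19140
6 = 150·115644 − 719·24126
6 = −719·3956022 + 24596·115644
6 = 24596·15939732 − 99103·3956022
6 = −99103·67714950 + 421008·15939732
So 6 = (-99103)·67714950 + (421008)·15939732.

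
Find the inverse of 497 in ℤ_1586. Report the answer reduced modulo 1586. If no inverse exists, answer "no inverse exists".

217

Extended Euclidean algorithm:
1586 = 3*497 + 95
497 = 5*95 + 22
95 = 4*22 + 7
22 = 3*7 + 1
7 = 7*1 + 0
The gcd is 1. Working backward:
1 = 22 − 3·7
1 = −3·95 + 13·22
1 = 13·497 − 68·95
1 = −68·1586 + 217·497
So 497·217 ≡ 1 (mod 1586).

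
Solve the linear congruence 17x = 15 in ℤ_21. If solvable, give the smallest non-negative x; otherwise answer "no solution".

12

First find gcd(17, 21):
21 = 1*17 + 4
17 = 4*4 + 1
4 = 4*1 + 0
gcd = 1, so a unique solution mod 21 exists.
Back-substitute for the Bézout coefficients:
1 = 17 − 4·4
1 = −4·21 + 5·17
So 17·(5) ≡ 1 (mod 21), giving 17⁻¹ ≡ 5.
x ≡ 17⁻¹·15 ≡ 5·15 ≡ 12 (mod 21).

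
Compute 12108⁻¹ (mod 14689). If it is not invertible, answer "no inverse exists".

5953

Apply the Euclidean algorithm to 14689 and 12108:
14689 = 1*12108 + 2581
12108 = 4*2581 + 1784
2581 = 1*1784 + 797
1784 = 2*797 + 190
797 = 4*190 + 37
190 = 5*37 + 5
37 = 7*5 + 2
5 = 2*2 + 1
2 = 2*1 + 0
Since gcd(12108, 14689) = 1, back-substitute to write 1 as a combination:
1 = 5 − 2·2
1 = −2·37 + 15·5
1 = 15·190 − 77·37
1 = −77·797 + 323·190
1 = 323·1784 − 723·797
1 = −723·2581 + 1046·1784
1 = 1046·12108 − 4907·2581
1 = −4907·14689 + 5953·12108
So 12108·5953 ≡ 1 (mod 14689).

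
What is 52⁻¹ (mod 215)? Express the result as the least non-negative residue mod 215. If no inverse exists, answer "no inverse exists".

Apply the Euclidean algorithm to 215 and 52:
215 = 4×52 + 7
52 = 7×7 + 3
7 = 2×3 + 1
3 = 3×1 + 0
gcd = 1, so the inverse exists. Back-substitute:
1 = 7 − 2·3
1 = −2·52 + 15·7
1 = 15·215 − 62·52
Hence 52⁻¹ ≡ -62 ≡ 153 (mod 215).

153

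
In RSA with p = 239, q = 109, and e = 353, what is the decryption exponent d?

φ(n) = (p−1)(q−1) = 238·108 = 25704.
Need d with 353·d ≡ 1 (mod 25704). Apply the extended Euclidean algorithm:
25704 = 72·353 + 288
353 = 1·288 + 65
288 = 4·65 + 28
65 = 2·28 + 9
28 = 3·9 + 1
9 = 9·1 + 0
Back-substitute:
1 = 28 − 3·9
1 = −3·65 + 7·28
1 = 7·288 − 31·65
1 = −31·353 + 38·288
1 = 38·25704 − 2767·353
So 353·(-2767) ≡ 1 (mod 25704), hence d ≡ -2767 ≡ 22937 (mod 25704).

22937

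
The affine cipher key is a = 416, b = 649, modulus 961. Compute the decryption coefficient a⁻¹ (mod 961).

663

Run Euclid on (961, 416):
961 = 2·416 + 129
416 = 3·129 + 29
129 = 4·29 + 13
29 = 2·13 + 3
13 = 4·3 + 1
3 = 3·1 + 0
Since gcd(416, 961) = 1, back-substitute to write 1 as a combination:
1 = 13 − 4·3
1 = −4·29 + 9·13
1 = 9·129 − 40·29
1 = −40·416 + 129·129
1 = 129·961 − 298·416
Hence 416⁻¹ ≡ -298 ≡ 663 (mod 961).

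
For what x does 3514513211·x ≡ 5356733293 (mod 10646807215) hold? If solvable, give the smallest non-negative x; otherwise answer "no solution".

no solution

gcd(3514513211, 10646807215):
10646807215 = 3·3514513211 + 103267582
3514513211 = 34·103267582 + 3415423
103267582 = 30·3415423 + 804892
3415423 = 4·804892 + 195855
804892 = 4·195855 + 21472
195855 = 9·21472 + 2607
21472 = 8·2607 + 616
2607 = 4·616 + 143
616 = 4·143 + 44
143 = 3·44 + 11
44 = 4·11 + 0
gcd = 11, but 11 ∤ 5356733293, so the congruence has no solution.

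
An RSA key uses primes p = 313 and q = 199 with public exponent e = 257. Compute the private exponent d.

φ(n) = (p−1)(q−1) = 312·198 = 61776.
Need d with 257·d ≡ 1 (mod 61776). Apply the extended Euclidean algorithm:
61776 = 240·257 + 96
257 = 2·96 + 65
96 = 1·65 + 31
65 = 2·31 + 3
31 = 10·3 + 1
3 = 3·1 + 0
Back-substitute:
1 = 31 − 10·3
1 = −10·65 + 21·31
1 = 21·96 − 31·65
1 = −31·257 + 83·96
1 = 83·61776 − 19951·257
So 257·(-19951) ≡ 1 (mod 61776), hence d ≡ -19951 ≡ 41825 (mod 61776).

41825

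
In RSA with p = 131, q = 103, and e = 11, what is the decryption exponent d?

2411

φ(n) = (p−1)(q−1) = 130·102 = 13260.
Need d with 11·d ≡ 1 (mod 13260). Apply the extended Euclidean algorithm:
13260 = 1205*11 + 5
11 = 2*5 + 1
5 = 5*1 + 0
Back-substitute:
1 = 11 − 2·5
1 = −2·13260 + 2411·11
So 11·2411 ≡ 1 (mod 13260), hence d = 2411.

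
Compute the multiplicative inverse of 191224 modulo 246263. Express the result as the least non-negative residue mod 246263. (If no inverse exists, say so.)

Apply the Euclidean algorithm to 246263 and 191224:
246263 = 1×191224 + 55039
191224 = 3×55039 + 26107
55039 = 2×26107 + 2825
26107 = 9×2825 + 682
2825 = 4×682 + 97
682 = 7×97 + 3
97 = 32×3 + 1
3 = 3×1 + 0
The gcd is 1. Working backward:
1 = 97 − 32·3
1 = −32·682 + 225·97
1 = 225·2825 − 932·682
1 = −932·26107 + 8613·2825
1 = 8613·55039 − 18158·26107
1 = −18158·191224 + 63087·55039
1 = 63087·246263 − 81245·191224
Hence 191224⁻¹ ≡ -81245 ≡ 165018 (mod 246263).

165018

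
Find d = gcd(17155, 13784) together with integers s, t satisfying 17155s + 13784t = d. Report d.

1

Repeated division:
17155 = 1*13784 + 3371
13784 = 4*3371 + 300
3371 = 11*300 + 71
300 = 4*71 + 16
71 = 4*16 + 7
16 = 2*7 + 2
7 = 3*2 + 1
2 = 2*1 + 0
gcd(17155, 13784) = 1.
Back-substituting:
1 = 7 − 3·2
1 = −3·16 + 7·7
1 = 7·71 − 31·16
1 = −31·300 + 131·71
1 = 131·3371 − 1472·300
1 = −1472·13784 + 6019·3371
1 = 6019·17155 − 7491·13784
So 1 = (6019)·17155 + (-7491)·13784.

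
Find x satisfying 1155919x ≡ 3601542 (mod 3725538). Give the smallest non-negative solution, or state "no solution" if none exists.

1025178

First find gcd(1155919, 3725538):
3725538 = 3·1155919 + 257781
1155919 = 4·257781 + 124795
257781 = 2·124795 + 8191
124795 = 15·8191 + 1930
8191 = 4·1930 + 471
1930 = 4·471 + 46
471 = 10·46 + 11
46 = 4·11 + 2
11 = 5·2 + 1
2 = 2·1 + 0
gcd = 1, so a unique solution mod 3725538 exists.
Back-substitute for the Bézout coefficients:
1 = 11 − 5·2
1 = −5·46 + 21·11
1 = 21·471 − 215·46
1 = −215·1930 + 881·471
1 = 881·8191 − 3739·1930
1 = −3739·124795 + 56966·8191
1 = 56966·257781 − 117671·124795
1 = −117671·1155919 + 527650·257781
1 = 527650·3725538 − 1700621·1155919
So 1155919·(-1700621) ≡ 1 (mod 3725538), giving 1155919⁻¹ ≡ 2024917.
x ≡ 1155919⁻¹·3601542 ≡ 2024917·3601542 ≡ 1025178 (mod 3725538).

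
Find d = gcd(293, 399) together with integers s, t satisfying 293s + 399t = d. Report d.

Repeated division:
399 = 1*293 + 106
293 = 2*106 + 81
106 = 1*81 + 25
81 = 3*25 + 6
25 = 4*6 + 1
6 = 6*1 + 0
gcd(293, 399) = 1.
Back-substituting:
1 = 25 − 4·6
1 = −4·81 + 13·25
1 = 13·106 − 17·81
1 = −17·293 + 47·106
1 = 47·399 − 64·293
So 1 = (47)·399 + (-64)·293.

1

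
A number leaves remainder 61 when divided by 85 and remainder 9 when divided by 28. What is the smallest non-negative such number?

Write x = 61 + 85·k. Then 85·k ≡ 9 − 61 ≡ 4 (mod 28).
Need 85⁻¹ mod 28. Extended Euclid on (28, 1):
28 = 28*1 + 0
85⁻¹ ≡ 1 (mod 28), so k ≡ 1·4 ≡ 4 (mod 28).
x = 61 + 85·4 = 401.

401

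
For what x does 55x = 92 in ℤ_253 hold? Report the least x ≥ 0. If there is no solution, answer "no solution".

no solution

gcd(55, 253):
253 = 4·55 + 33
55 = 1·33 + 22
33 = 1·22 + 11
22 = 2·11 + 0
gcd = 11, but 11 ∤ 92, so the congruence has no solution.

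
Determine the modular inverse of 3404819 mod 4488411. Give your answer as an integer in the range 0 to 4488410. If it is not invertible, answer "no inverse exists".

gcd(4488411, 3404819) by repeated division:
4488411 = 1×3404819 + 1083592
3404819 = 3×1083592 + 154043
1083592 = 7×154043 + 5291
154043 = 29×5291 + 604
5291 = 8×604 + 459
604 = 1×459 + 145
459 = 3×145 + 24
145 = 6×24 + 1
24 = 24×1 + 0
Since gcd(3404819, 4488411) = 1, back-substitute to write 1 as a combination:
1 = 145 − 6·24
1 = −6·459 + 19·145
1 = 19·604 − 25·459
1 = −25·5291 + 219·604
1 = 219·154043 − 6376·5291
1 = −6376·1083592 + 44851·154043
1 = 44851·3404819 − 140929·1083592
1 = −140929·4488411 + 185780·3404819
So 3404819·185780 ≡ 1 (mod 4488411).

185780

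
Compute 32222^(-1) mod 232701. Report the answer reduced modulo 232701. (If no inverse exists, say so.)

Extended Euclidean algorithm:
232701 = 7×32222 + 7147
32222 = 4×7147 + 3634
7147 = 1×3634 + 3513
3634 = 1×3513 + 121
3513 = 29×121 + 4
121 = 30×4 + 1
4 = 4×1 + 0
The gcd is 1. Working backward:
1 = 121 − 30·4
1 = −30·3513 + 871·121
1 = 871·3634 − 901·3513
1 = −901·7147 + 1772·3634
1 = 1772·32222 − 7989·7147
1 = −7989·232701 + 57695·32222
So 32222·57695 ≡ 1 (mod 232701).

57695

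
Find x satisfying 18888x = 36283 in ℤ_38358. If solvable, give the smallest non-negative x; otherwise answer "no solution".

no solution

gcd(18888, 38358):
38358 = 2×18888 + 582
18888 = 32×582 + 264
582 = 2×264 + 54
264 = 4×54 + 48
54 = 1×48 + 6
48 = 8×6 + 0
gcd = 6, but 6 ∤ 36283, so the congruence has no solution.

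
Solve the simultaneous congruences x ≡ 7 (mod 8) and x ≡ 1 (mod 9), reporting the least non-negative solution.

55

Write x = 7 + 8·k. Then 8·k ≡ 1 − 7 ≡ 3 (mod 9).
Need 8⁻¹ mod 9. Extended Euclid on (9, 8):
9 = 1×8 + 1
8 = 8×1 + 0
Back-substitute:
1 = 9 − 8
8⁻¹ ≡ 8 (mod 9), so k ≡ 8·3 ≡ 6 (mod 9).
x = 7 + 8·6 = 55.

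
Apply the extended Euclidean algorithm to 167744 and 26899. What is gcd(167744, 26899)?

1

Repeated division:
167744 = 6·26899 + 6350
26899 = 4·6350 + 1499
6350 = 4·1499 + 354
1499 = 4·354 + 83
354 = 4·83 + 22
83 = 3·22 + 17
22 = 1·17 + 5
17 = 3·5 + 2
5 = 2·2 + 1
2 = 2·1 + 0
gcd(167744, 26899) = 1.
Express as a combination:
1 = 5 − 2·2
1 = −2·17 + 7·5
1 = 7·22 − 9·17
1 = −9·83 + 34·22
1 = 34·354 − 145·83
1 = −145·1499 + 614·354
1 = 614·6350 − 2601·1499
1 = −2601·26899 + 11018·6350
1 = 11018·167744 − 68709·26899
So 1 = (11018)·167744 + (-68709)·26899.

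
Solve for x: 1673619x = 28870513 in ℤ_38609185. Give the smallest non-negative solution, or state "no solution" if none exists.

First find gcd(1673619, 38609185):
38609185 = 23×1673619 + 115948
1673619 = 14×115948 + 50347
115948 = 2×50347 + 15254
50347 = 3×15254 + 4585
15254 = 3×4585 + 1499
4585 = 3×1499 + 88
1499 = 17×88 + 3
88 = 29×3 + 1
3 = 3×1 + 0
gcd = 1, so a unique solution mod 38609185 exists.
Back-substitute for the Bézout coefficients:
1 = 88 − 29·3
1 = −29·1499 + 494·88
1 = 494·4585 − 1511·1499
1 = −1511·15254 + 5027·4585
1 = 5027·50347 − 16592·15254
1 = −16592·115948 + 38211·50347
1 = 38211·1673619 − 551546·115948
1 = −551546·38609185 + 12723769·1673619
So 1673619·(12723769) ≡ 1 (mod 38609185), giving 1673619⁻¹ ≡ 12723769.
x ≡ 1673619⁻¹·28870513 ≡ 12723769·28870513 ≡ 14317712 (mod 38609185).

14317712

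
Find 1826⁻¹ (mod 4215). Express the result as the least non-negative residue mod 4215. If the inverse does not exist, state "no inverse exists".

2246

Apply the Euclidean algorithm to 4215 and 1826:
4215 = 2·1826 + 563
1826 = 3·563 + 137
563 = 4·137 + 15
137 = 9·15 + 2
15 = 7·2 + 1
2 = 2·1 + 0
The gcd is 1. Working backward:
1 = 15 − 7·2
1 = −7·137 + 64·15
1 = 64·563 − 263·137
1 = −263·1826 + 853·563
1 = 853·4215 − 1969·1826
So 1826·(-1969) ≡ 1 (mod 4215), and -1969 ≡ 2246 (mod 4215).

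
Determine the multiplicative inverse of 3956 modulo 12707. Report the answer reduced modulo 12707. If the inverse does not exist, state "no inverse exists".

gcd(12707, 3956) by repeated division:
12707 = 3×3956 + 839
3956 = 4×839 + 600
839 = 1×600 + 239
600 = 2×239 + 122
239 = 1×122 + 117
122 = 1×117 + 5
117 = 23×5 + 2
5 = 2×2 + 1
2 = 2×1 + 0
Since gcd(3956, 12707) = 1, back-substitute to write 1 as a combination:
1 = 5 − 2·2
1 = −2·117 + 47·5
1 = 47·122 − 49·117
1 = −49·239 + 96·122
1 = 96·600 − 241·239
1 = −241·839 + 337·600
1 = 337·3956 − 1589·839
1 = −1589·12707 + 5104·3956
So 3956·5104 ≡ 1 (mod 12707).

5104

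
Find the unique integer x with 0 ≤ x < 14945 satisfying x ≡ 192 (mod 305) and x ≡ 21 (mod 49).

9037

Write x = 192 + 305·k. Then 305·k ≡ 21 − 192 ≡ 25 (mod 49).
Need 305⁻¹ mod 49. Extended Euclid on (49, 11):
49 = 4*11 + 5
11 = 2*5 + 1
5 = 5*1 + 0
Back-substitute:
1 = 11 − 2·5
1 = −2·49 + 9·11
305⁻¹ ≡ 9 (mod 49), so k ≡ 9·25 ≡ 29 (mod 49).
x = 192 + 305·29 = 9037.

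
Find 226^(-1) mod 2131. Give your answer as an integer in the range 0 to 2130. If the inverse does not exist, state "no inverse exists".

2065

Run Euclid on (2131, 226):
2131 = 9·226 + 97
226 = 2·97 + 32
97 = 3·32 + 1
32 = 32·1 + 0
The gcd is 1. Working backward:
1 = 97 − 3·32
1 = −3·226 + 7·97
1 = 7·2131 − 66·226
Hence 226⁻¹ ≡ -66 ≡ 2065 (mod 2131).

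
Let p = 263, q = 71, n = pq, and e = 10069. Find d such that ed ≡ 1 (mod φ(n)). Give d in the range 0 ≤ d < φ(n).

φ(n) = (p−1)(q−1) = 262·70 = 18340.
Need d with 10069·d ≡ 1 (mod 18340). Apply the extended Euclidean algorithm:
18340 = 1·10069 + 8271
10069 = 1·8271 + 1798
8271 = 4·1798 + 1079
1798 = 1·1079 + 719
1079 = 1·719 + 360
719 = 1·360 + 359
360 = 1·359 + 1
359 = 359·1 + 0
Back-substitute:
1 = 360 − 359
1 = −719 + 2·360
1 = 2·1079 − 3·719
1 = −3·1798 + 5·1079
1 = 5·8271 − 23·1798
1 = −23·10069 + 28·8271
1 = 28·18340 − 51·10069
So 10069·(-51) ≡ 1 (mod 18340), hence d ≡ -51 ≡ 18289 (mod 18340).

18289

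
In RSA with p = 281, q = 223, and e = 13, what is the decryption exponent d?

φ(n) = (p−1)(q−1) = 280·222 = 62160.
Need d with 13·d ≡ 1 (mod 62160). Apply the extended Euclidean algorithm:
62160 = 4781·13 + 7
13 = 1·7 + 6
7 = 1·6 + 1
6 = 6·1 + 0
Back-substitute:
1 = 7 − 6
1 = −13 + 2·7
1 = 2·62160 − 9563·13
So 13·(-9563) ≡ 1 (mod 62160), hence d ≡ -9563 ≡ 52597 (mod 62160).

52597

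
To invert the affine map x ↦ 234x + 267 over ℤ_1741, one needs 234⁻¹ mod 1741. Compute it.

gcd(1741, 234) by repeated division:
1741 = 7*234 + 103
234 = 2*103 + 28
103 = 3*28 + 19
28 = 1*19 + 9
19 = 2*9 + 1
9 = 9*1 + 0
gcd = 1, so the inverse exists. Back-substitute:
1 = 19 − 2·9
1 = −2·28 + 3·19
1 = 3·103 − 11·28
1 = −11·234 + 25·103
1 = 25·1741 − 186·234
So 234·(-186) ≡ 1 (mod 1741), and -186 ≡ 1555 (mod 1741).

1555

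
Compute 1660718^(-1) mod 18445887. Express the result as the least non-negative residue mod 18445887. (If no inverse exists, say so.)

Extended Euclidean algorithm:
18445887 = 11*1660718 + 177989
1660718 = 9*177989 + 58817
177989 = 3*58817 + 1538
58817 = 38*1538 + 373
1538 = 4*373 + 46
373 = 8*46 + 5
46 = 9*5 + 1
5 = 5*1 + 0
The gcd is 1. Working backward:
1 = 46 − 9·5
1 = −9·373 + 73·46
1 = 73·1538 − 301·373
1 = −301·58817 + 11511·1538
1 = 11511·177989 − 34834·58817
1 = −34834·1660718 + 325017·177989
1 = 325017·18445887 − 3610021·1660718
Hence 1660718⁻¹ ≡ -3610021 ≡ 14835866 (mod 18445887).

14835866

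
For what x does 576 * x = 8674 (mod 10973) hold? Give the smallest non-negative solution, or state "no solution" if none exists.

2263

First find gcd(576, 10973):
10973 = 19*576 + 29
576 = 19*29 + 25
29 = 1*25 + 4
25 = 6*4 + 1
4 = 4*1 + 0
gcd = 1, so a unique solution mod 10973 exists.
Back-substitute for the Bézout coefficients:
1 = 25 − 6·4
1 = −6·29 + 7·25
1 = 7·576 − 139·29
1 = −139·10973 + 2648·576
So 576·(2648) ≡ 1 (mod 10973), giving 576⁻¹ ≡ 2648.
x ≡ 576⁻¹·8674 ≡ 2648·8674 ≡ 2263 (mod 10973).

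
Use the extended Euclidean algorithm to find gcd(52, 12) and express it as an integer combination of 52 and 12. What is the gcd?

Apply Euclid's algorithm to 52 and 12:
52 = 4*12 + 4
12 = 3*4 + 0
gcd(52, 12) = 4.
Back-substituting:
4 = 52 − 4·12
So 4 = (1)·52 + (-4)·12.

4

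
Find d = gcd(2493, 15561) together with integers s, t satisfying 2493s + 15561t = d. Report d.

Euclidean algorithm:
15561 = 6*2493 + 603
2493 = 4*603 + 81
603 = 7*81 + 36
81 = 2*36 + 9
36 = 4*9 + 0
gcd(2493, 15561) = 9.
Express as a combination:
9 = 81 − 2·36
9 = −2·603 + 15·81
9 = 15·2493 − 62·603
9 = −62·15561 + 387·2493
So 9 = (-62)·15561 + (387)·2493.

9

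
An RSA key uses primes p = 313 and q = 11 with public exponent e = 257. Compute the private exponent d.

φ(n) = (p−1)(q−1) = 312·10 = 3120.
Need d with 257·d ≡ 1 (mod 3120). Apply the extended Euclidean algorithm:
3120 = 12·257 + 36
257 = 7·36 + 5
36 = 7·5 + 1
5 = 5·1 + 0
Back-substitute:
1 = 36 − 7·5
1 = −7·257 + 50·36
1 = 50·3120 − 607·257
So 257·(-607) ≡ 1 (mod 3120), hence d ≡ -607 ≡ 2513 (mod 3120).

2513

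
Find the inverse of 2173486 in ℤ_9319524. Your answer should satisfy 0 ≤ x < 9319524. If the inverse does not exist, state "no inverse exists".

Euclidean algorithm on 9319524, 2173486:
9319524 = 4·2173486 + 625580
2173486 = 3·625580 + 296746
625580 = 2·296746 + 32088
296746 = 9·32088 + 7954
32088 = 4·7954 + 272
7954 = 29·272 + 66
272 = 4·66 + 8
66 = 8·8 + 2
8 = 4·2 + 0
Since gcd = 2 > 1, 2173486 is not a unit mod 9319524.

no inverse exists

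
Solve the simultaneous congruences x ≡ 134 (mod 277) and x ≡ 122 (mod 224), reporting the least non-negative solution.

Write x = 134 + 277·k. Then 277·k ≡ 122 − 134 ≡ 212 (mod 224).
Need 277⁻¹ mod 224. Extended Euclid on (224, 53):
224 = 4×53 + 12
53 = 4×12 + 5
12 = 2×5 + 2
5 = 2×2 + 1
2 = 2×1 + 0
Back-substitute:
1 = 5 − 2·2
1 = −2·12 + 5·5
1 = 5·53 − 22·12
1 = −22·224 + 93·53
277⁻¹ ≡ 93 (mod 224), so k ≡ 93·212 ≡ 4 (mod 224).
x = 134 + 277·4 = 1242.

1242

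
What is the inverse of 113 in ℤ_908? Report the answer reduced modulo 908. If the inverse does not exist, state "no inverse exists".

225

gcd(908, 113) by repeated division:
908 = 8*113 + 4
113 = 28*4 + 1
4 = 4*1 + 0
gcd = 1, so the inverse exists. Back-substitute:
1 = 113 − 28·4
1 = −28·908 + 225·113
So 113·225 ≡ 1 (mod 908).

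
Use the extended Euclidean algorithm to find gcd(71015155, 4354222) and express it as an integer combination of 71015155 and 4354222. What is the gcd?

Euclidean algorithm:
71015155 = 16*4354222 + 1347603
4354222 = 3*1347603 + 311413
1347603 = 4*311413 + 101951
311413 = 3*101951 + 5560
101951 = 18*5560 + 1871
5560 = 2*1871 + 1818
1871 = 1*1818 + 53
1818 = 34*53 + 16
53 = 3*16 + 5
16 = 3*5 + 1
5 = 5*1 + 0
gcd(71015155, 4354222) = 1.
Express as a combination:
1 = 16 − 3·5
1 = −3·53 + 10·16
1 = 10·1818 − 343·53
1 = −343·1871 + 353·1818
1 = 353·5560 − 1049·1871
1 = −1049·101951 + 19235·5560
1 = 19235·311413 − 58754·101951
1 = −58754·1347603 + 254251·311413
1 = 254251·4354222 − 821507·1347603
1 = −821507·71015155 + 13398363·4354222
So 1 = (-821507)·71015155 + (13398363)·4354222.

1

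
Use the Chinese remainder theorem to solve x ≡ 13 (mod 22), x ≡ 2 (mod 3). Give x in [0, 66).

35

Write x = 13 + 22·k. Then 22·k ≡ 2 − 13 ≡ 1 (mod 3).
Need 22⁻¹ mod 3. Extended Euclid on (3, 1):
3 = 3×1 + 0
22⁻¹ ≡ 1 (mod 3), so k ≡ 1·1 ≡ 1 (mod 3).
x = 13 + 22·1 = 35.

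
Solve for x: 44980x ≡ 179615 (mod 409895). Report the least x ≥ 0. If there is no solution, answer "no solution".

71403

First find gcd(44980, 409895):
409895 = 9·44980 + 5075
44980 = 8·5075 + 4380
5075 = 1·4380 + 695
4380 = 6·695 + 210
695 = 3·210 + 65
210 = 3·65 + 15
65 = 4·15 + 5
15 = 3·5 + 0
gcd = 5 and 5 | 179615, so solutions exist. Divide through by 5: 8996x ≡ 35923 (mod 81979).
Now find 8996⁻¹ mod 81979:
81979 = 9×8996 + 1015
8996 = 8×1015 + 876
1015 = 1×876 + 139
876 = 6×139 + 42
139 = 3×42 + 13
42 = 3×13 + 3
13 = 4×3 + 1
3 = 3×1 + 0
Back-substitute:
1 = 13 − 4·3
1 = −4·42 + 13·13
1 = 13·139 − 43·42
1 = −43·876 + 271·139
1 = 271·1015 − 314·876
1 = −314·8996 + 2783·1015
1 = 2783·81979 − 25361·8996
So 8996·(-25361) ≡ 1 (mod 81979), i.e. 8996⁻¹ ≡ 56618.
Then x ≡ 56618·35923 ≡ 71403 (mod 81979); the smallest non-negative solution is x = 71403.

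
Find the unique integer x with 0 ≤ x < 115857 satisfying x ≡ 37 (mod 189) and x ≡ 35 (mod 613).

45397

Write x = 37 + 189·k. Then 189·k ≡ 35 − 37 ≡ 611 (mod 613).
Need 189⁻¹ mod 613. Extended Euclid on (613, 189):
613 = 3·189 + 46
189 = 4·46 + 5
46 = 9·5 + 1
5 = 5·1 + 0
Back-substitute:
1 = 46 − 9·5
1 = −9·189 + 37·46
1 = 37·613 − 120·189
189⁻¹ ≡ 493 (mod 613), so k ≡ 493·611 ≡ 240 (mod 613).
x = 37 + 189·240 = 45397.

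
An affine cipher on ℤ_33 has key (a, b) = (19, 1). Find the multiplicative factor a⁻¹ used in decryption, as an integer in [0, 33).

7

gcd(33, 19) by repeated division:
33 = 1*19 + 14
19 = 1*14 + 5
14 = 2*5 + 4
5 = 1*4 + 1
4 = 4*1 + 0
Since gcd(19, 33) = 1, back-substitute to write 1 as a combination:
1 = 5 − 4
1 = −14 + 3·5
1 = 3·19 − 4·14
1 = −4·33 + 7·19
So 19·7 ≡ 1 (mod 33).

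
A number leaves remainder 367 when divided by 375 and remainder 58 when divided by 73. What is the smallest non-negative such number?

24367

Write x = 367 + 375·k. Then 375·k ≡ 58 − 367 ≡ 56 (mod 73).
Need 375⁻¹ mod 73. Extended Euclid on (73, 10):
73 = 7×10 + 3
10 = 3×3 + 1
3 = 3×1 + 0
Back-substitute:
1 = 10 − 3·3
1 = −3·73 + 22·10
375⁻¹ ≡ 22 (mod 73), so k ≡ 22·56 ≡ 64 (mod 73).
x = 367 + 375·64 = 24367.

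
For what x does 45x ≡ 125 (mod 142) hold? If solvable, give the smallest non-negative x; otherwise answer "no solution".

129

First find gcd(45, 142):
142 = 3×45 + 7
45 = 6×7 + 3
7 = 2×3 + 1
3 = 3×1 + 0
gcd = 1, so a unique solution mod 142 exists.
Back-substitute for the Bézout coefficients:
1 = 7 − 2·3
1 = −2·45 + 13·7
1 = 13·142 − 41·45
So 45·(-41) ≡ 1 (mod 142), giving 45⁻¹ ≡ 101.
x ≡ 45⁻¹·125 ≡ 101·125 ≡ 129 (mod 142).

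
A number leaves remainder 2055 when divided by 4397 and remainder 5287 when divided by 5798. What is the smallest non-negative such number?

24211937

Write x = 2055 + 4397·k. Then 4397·k ≡ 5287 − 2055 ≡ 3232 (mod 5798).
Need 4397⁻¹ mod 5798. Extended Euclid on (5798, 4397):
5798 = 1*4397 + 1401
4397 = 3*1401 + 194
1401 = 7*194 + 43
194 = 4*43 + 22
43 = 1*22 + 21
22 = 1*21 + 1
21 = 21*1 + 0
Back-substitute:
1 = 22 − 21
1 = −43 + 2·22
1 = 2·194 − 9·43
1 = −9·1401 + 65·194
1 = 65·4397 − 204·1401
1 = −204·5798 + 269·4397
4397⁻¹ ≡ 269 (mod 5798), so k ≡ 269·3232 ≡ 5506 (mod 5798).
x = 2055 + 4397·5506 = 24211937.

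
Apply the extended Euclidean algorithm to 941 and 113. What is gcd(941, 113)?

Euclidean algorithm:
941 = 8×113 + 37
113 = 3×37 + 2
37 = 18×2 + 1
2 = 2×1 + 0
gcd(941, 113) = 1.
Working backward:
1 = 37 − 18·2
1 = −18·113 + 55·37
1 = 55·941 − 458·113
So 1 = (55)·941 + (-458)·113.

1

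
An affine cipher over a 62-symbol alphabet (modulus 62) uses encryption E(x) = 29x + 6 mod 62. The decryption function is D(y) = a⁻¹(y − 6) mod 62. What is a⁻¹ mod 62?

15

Apply the Euclidean algorithm to 62 and 29:
62 = 2*29 + 4
29 = 7*4 + 1
4 = 4*1 + 0
Since gcd(29, 62) = 1, back-substitute to write 1 as a combination:
1 = 29 − 7·4
1 = −7·62 + 15·29
So 29·15 ≡ 1 (mod 62).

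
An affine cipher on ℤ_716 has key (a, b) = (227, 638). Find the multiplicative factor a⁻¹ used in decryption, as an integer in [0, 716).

gcd(716, 227) by repeated division:
716 = 3·227 + 35
227 = 6·35 + 17
35 = 2·17 + 1
17 = 17·1 + 0
Since gcd(227, 716) = 1, back-substitute to write 1 as a combination:
1 = 35 − 2·17
1 = −2·227 + 13·35
1 = 13·716 − 41·227
Hence 227⁻¹ ≡ -41 ≡ 675 (mod 716).

675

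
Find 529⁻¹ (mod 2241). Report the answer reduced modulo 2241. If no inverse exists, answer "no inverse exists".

Run Euclid on (2241, 529):
2241 = 4·529 + 125
529 = 4·125 + 29
125 = 4·29 + 9
29 = 3·9 + 2
9 = 4·2 + 1
2 = 2·1 + 0
The gcd is 1. Working backward:
1 = 9 − 4·2
1 = −4·29 + 13·9
1 = 13·125 − 56·29
1 = −56·529 + 237·125
1 = 237·2241 − 1004·529
Thus 529·(-1004) ≡ 1 (mod 2241); reducing, -1004 mod 2241 = 1237.

1237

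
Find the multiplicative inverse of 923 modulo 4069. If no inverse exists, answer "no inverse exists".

Compute gcd(923, 4069):
4069 = 4·923 + 377
923 = 2·377 + 169
377 = 2·169 + 39
169 = 4·39 + 13
39 = 3·13 + 0
The gcd is 13, not 1, hence no inverse exists.

no inverse exists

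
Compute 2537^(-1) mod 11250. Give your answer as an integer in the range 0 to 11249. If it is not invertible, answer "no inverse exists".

7973

Extended Euclidean algorithm:
11250 = 4·2537 + 1102
2537 = 2·1102 + 333
1102 = 3·333 + 103
333 = 3·103 + 24
103 = 4·24 + 7
24 = 3·7 + 3
7 = 2·3 + 1
3 = 3·1 + 0
The gcd is 1. Working backward:
1 = 7 − 2·3
1 = −2·24 + 7·7
1 = 7·103 − 30·24
1 = −30·333 + 97·103
1 = 97·1102 − 321·333
1 = −321·2537 + 739·1102
1 = 739·11250 − 3277·2537
Thus 2537·(-3277) ≡ 1 (mod 11250); reducing, -3277 mod 11250 = 7973.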